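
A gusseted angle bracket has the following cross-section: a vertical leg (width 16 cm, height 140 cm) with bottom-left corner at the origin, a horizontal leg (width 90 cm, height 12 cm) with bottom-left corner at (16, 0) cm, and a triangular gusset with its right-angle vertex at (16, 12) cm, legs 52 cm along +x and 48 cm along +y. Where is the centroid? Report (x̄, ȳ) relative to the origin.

vertical leg: A = 16 × 140 = 2240.00, centroid at (8.00, 70.00).
horizontal leg: A = 90 × 12 = 1080.00, centroid at (61.00, 6.00).
gusset: A = ½·52·48 = 1248.00, centroid at (33.33, 28.00).
ΣA = 4568.00 cm², ΣAx̄ = 125400.00 cm³, ΣAȳ = 198224.00 cm³.
x̄ = 125400.00/4568.00 = 27.45 cm; ȳ = 198224.00/4568.00 = 43.39 cm.

x̄ = 27.45 cm, ȳ = 43.39 cm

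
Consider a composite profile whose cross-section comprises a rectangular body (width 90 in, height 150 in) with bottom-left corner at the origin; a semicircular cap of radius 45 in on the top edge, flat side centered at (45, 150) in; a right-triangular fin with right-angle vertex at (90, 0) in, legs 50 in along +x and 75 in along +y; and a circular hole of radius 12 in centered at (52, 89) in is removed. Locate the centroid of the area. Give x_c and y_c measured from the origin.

x_c = 51.21 in, y_c = 86.01 in

rectangular body: A = 90 × 150 = 13500.00, centroid at (45.00, 75.00).
semicircular top: A = ½π·45² = 3180.86, centroid at (45.00, 169.10).
triangular fin: A = ½·50·75 = 1875.00, centroid at (106.67, 25.00).
hole: A = −π·12² = -452.39, centroid at (52.00, 89.00).
ΣA = 18103.47 in²
ΣAx_c = (13500.00)(45.00) + (3180.86)(45.00) + (1875.00)(106.67) + (-452.39)(52.00) = 927114.57 in³
ΣAy_c = (13500.00)(75.00) + (3180.86)(169.10) + (1875.00)(25.00) + (-452.39)(89.00) = 1556991.73 in³
x_c = 927114.57 / 18103.47 = 51.21 in
y_c = 1556991.73 / 18103.47 = 86.01 in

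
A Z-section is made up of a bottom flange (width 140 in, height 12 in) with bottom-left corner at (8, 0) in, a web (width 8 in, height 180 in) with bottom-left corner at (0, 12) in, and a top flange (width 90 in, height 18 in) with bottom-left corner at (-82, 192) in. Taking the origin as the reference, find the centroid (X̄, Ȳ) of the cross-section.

X̄ = 16.22 in, Ȳ = 101.81 in

bottom flange: A = 140 × 12 = 1680.00, centroid at (78.00, 6.00).
web: A = 8 × 180 = 1440.00, centroid at (4.00, 102.00).
top flange: A = 90 × 18 = 1620.00, centroid at (-37.00, 201.00).
ΣA = 4740.00 in²
ΣAX̄ = (1680.00)(78.00) + (1440.00)(4.00) + (1620.00)(-37.00) = 76860.00 in³
ΣAȲ = (1680.00)(6.00) + (1440.00)(102.00) + (1620.00)(201.00) = 482580.00 in³
X̄ = 76860.00 / 4740.00 = 16.22 in
Ȳ = 482580.00 / 4740.00 = 101.81 in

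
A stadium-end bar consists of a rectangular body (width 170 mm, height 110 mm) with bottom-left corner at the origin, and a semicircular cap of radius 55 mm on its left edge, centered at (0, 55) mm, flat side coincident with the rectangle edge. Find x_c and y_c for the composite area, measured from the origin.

x_c = 63.05 mm, y_c = 55.00 mm

Part | A | x̄ᵢ | ȳᵢ | A·x̄ᵢ | A·ȳᵢ
rectangular body | 18700.00 | 85.00 | 55.00 | 1589500.00 | 1028500.00
semicircular end | 4751.66 | -23.34 | 55.00 | -110916.67 | 261341.24
Σ | 23451.66 |  |  | 1478583.33 | 1289841.24
x_c = 1478583.33 / 23451.66 = 63.05 mm
y_c = 1289841.24 / 23451.66 = 55.00 mm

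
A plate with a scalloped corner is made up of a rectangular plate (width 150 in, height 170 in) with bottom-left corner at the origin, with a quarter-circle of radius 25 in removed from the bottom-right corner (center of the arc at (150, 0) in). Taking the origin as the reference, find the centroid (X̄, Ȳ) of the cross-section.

X̄ = 73.74 in, Ȳ = 86.46 in

plate: A = 150 × 170 = 25500.00, centroid at (75.00, 85.00).
removed quarter-circle: A = −¼π·25² = -490.87, centroid at (139.39, 10.61).
ΣA = 25009.13 in²
ΣAX̄ = (25500.00)(75.00) + (-490.87)(139.39) = 1844077.26 in³
ΣAȲ = (25500.00)(85.00) + (-490.87)(10.61) = 2162291.67 in³
X̄ = 1844077.26 / 25009.13 = 73.74 in
Ȳ = 2162291.67 / 25009.13 = 86.46 in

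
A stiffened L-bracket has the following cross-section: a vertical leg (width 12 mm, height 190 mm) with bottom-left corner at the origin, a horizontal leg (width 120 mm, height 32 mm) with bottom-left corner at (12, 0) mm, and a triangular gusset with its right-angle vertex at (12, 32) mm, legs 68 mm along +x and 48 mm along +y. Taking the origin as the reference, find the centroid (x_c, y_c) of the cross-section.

x_c = 44.73 mm, y_c = 45.97 mm

vertical leg: A = 12 × 190 = 2280.00, centroid at (6.00, 95.00).
horizontal leg: A = 120 × 32 = 3840.00, centroid at (72.00, 16.00).
gusset: A = ½·68·48 = 1632.00, centroid at (34.67, 48.00).
ΣA = 7752.00 mm²
ΣAx_c = (2280.00)(6.00) + (3840.00)(72.00) + (1632.00)(34.67) = 346736.00 mm³
ΣAy_c = (2280.00)(95.00) + (3840.00)(16.00) + (1632.00)(48.00) = 356376.00 mm³
x_c = 346736.00 / 7752.00 = 44.73 mm
y_c = 356376.00 / 7752.00 = 45.97 mm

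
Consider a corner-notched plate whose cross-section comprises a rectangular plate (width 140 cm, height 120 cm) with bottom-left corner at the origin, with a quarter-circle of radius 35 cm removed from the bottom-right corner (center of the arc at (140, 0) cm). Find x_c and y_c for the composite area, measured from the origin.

x_c = 66.65 cm, y_c = 62.74 cm

plate: A = 140 × 120 = 16800.00, centroid at (70.00, 60.00).
removed quarter-circle: A = −¼π·35² = -962.11, centroid at (125.15, 14.85).
ΣA = 15837.89 cm²
ΣAx_c = (16800.00)(70.00) + (-962.11)(125.15) = 1055595.88 cm³
ΣAy_c = (16800.00)(60.00) + (-962.11)(14.85) = 993708.33 cm³
x_c = 1055595.88 / 15837.89 = 66.65 cm
y_c = 993708.33 / 15837.89 = 62.74 cm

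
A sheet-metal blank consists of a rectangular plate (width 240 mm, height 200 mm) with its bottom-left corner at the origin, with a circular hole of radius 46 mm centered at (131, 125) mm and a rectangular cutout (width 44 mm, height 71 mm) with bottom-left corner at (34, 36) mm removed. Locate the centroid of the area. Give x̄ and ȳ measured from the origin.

plate: A = 240 × 200 = 48000.00, centroid at (120.00, 100.00).
hole 1: A = −π·46² = -6647.61, centroid at (131.00, 125.00).
hole 2: A = −(44 × 71) = -3124.00, centroid at (56.00, 71.50).
ΣA = 38228.39 mm², ΣAx̄ = 4714219.08 mm³, ΣAȳ = 3745682.74 mm³.
x̄ = 4714219.08/38228.39 = 123.32 mm; ȳ = 3745682.74/38228.39 = 97.98 mm.

x̄ = 123.32 mm, ȳ = 97.98 mm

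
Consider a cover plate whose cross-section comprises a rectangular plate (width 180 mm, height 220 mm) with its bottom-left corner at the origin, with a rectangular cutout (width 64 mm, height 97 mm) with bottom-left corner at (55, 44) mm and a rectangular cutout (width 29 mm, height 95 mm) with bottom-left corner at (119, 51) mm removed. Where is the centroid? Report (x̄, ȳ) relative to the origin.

x̄ = 86.70 mm, ȳ = 114.58 mm

plate: A = 180 × 220 = 39600.00, centroid at (90.00, 110.00).
hole 1: A = −(64 × 97) = -6208.00, centroid at (87.00, 92.50).
hole 2: A = −(29 × 95) = -2755.00, centroid at (133.50, 98.50).
ΣA = 30637.00 mm², ΣAx̄ = 2656111.50 mm³, ΣAȳ = 3510392.50 mm³.
x̄ = 2656111.50/30637.00 = 86.70 mm; ȳ = 3510392.50/30637.00 = 114.58 mm.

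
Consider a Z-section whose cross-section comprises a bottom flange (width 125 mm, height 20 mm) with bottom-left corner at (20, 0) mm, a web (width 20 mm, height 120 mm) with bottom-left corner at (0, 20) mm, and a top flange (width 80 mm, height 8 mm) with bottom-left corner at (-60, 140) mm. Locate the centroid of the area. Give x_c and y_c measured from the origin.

Part | A | x̄ᵢ | ȳᵢ | A·x̄ᵢ | A·ȳᵢ
bottom flange | 2500.00 | 82.50 | 10.00 | 206250.00 | 25000.00
web | 2400.00 | 10.00 | 80.00 | 24000.00 | 192000.00
top flange | 640.00 | -20.00 | 144.00 | -12800.00 | 92160.00
Σ | 5540.00 |  |  | 217450.00 | 309160.00
x_c = 217450.00 / 5540.00 = 39.25 mm
y_c = 309160.00 / 5540.00 = 55.81 mm

x_c = 39.25 mm, y_c = 55.81 mm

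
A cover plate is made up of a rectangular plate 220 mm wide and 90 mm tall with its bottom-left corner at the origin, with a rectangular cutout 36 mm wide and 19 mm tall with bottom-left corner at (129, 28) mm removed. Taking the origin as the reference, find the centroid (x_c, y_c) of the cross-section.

x_c = 108.68 mm, y_c = 45.27 mm

plate: A = 220 × 90 = 19800.00, centroid at (110.00, 45.00).
hole: A = −(36 × 19) = -684.00, centroid at (147.00, 37.50).
ΣA = 19116.00 mm²
ΣAx_c = (19800.00)(110.00) + (-684.00)(147.00) = 2077452.00 mm³
ΣAy_c = (19800.00)(45.00) + (-684.00)(37.50) = 865350.00 mm³
x_c = 2077452.00 / 19116.00 = 108.68 mm
y_c = 865350.00 / 19116.00 = 45.27 mm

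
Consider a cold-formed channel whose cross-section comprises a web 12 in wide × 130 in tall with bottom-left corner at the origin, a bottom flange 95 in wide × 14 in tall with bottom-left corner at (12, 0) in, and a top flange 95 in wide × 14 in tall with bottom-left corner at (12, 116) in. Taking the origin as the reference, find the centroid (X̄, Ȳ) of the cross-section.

web: A = 12 × 130 = 1560.00, centroid at (6.00, 65.00).
bottom flange: A = 95 × 14 = 1330.00, centroid at (59.50, 7.00).
top flange: A = 95 × 14 = 1330.00, centroid at (59.50, 123.00).
ΣA = 4220.00 in², ΣAX̄ = 167630.00 in³, ΣAȲ = 274300.00 in³.
X̄ = 167630.00/4220.00 = 39.72 in; Ȳ = 274300.00/4220.00 = 65.00 in.

X̄ = 39.72 in, Ȳ = 65.00 in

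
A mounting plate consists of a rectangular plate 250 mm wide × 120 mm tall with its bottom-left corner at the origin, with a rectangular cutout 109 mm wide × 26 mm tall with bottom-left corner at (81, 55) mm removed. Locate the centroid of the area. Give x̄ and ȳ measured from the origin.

plate: A = 250 × 120 = 30000.00, centroid at (125.00, 60.00).
hole: A = −(109 × 26) = -2834.00, centroid at (135.50, 68.00).
ΣA = 27166.00 mm², ΣAx̄ = 3365993.00 mm³, ΣAȳ = 1607288.00 mm³.
x̄ = 3365993.00/27166.00 = 123.90 mm; ȳ = 1607288.00/27166.00 = 59.17 mm.

x̄ = 123.90 mm, ȳ = 59.17 mm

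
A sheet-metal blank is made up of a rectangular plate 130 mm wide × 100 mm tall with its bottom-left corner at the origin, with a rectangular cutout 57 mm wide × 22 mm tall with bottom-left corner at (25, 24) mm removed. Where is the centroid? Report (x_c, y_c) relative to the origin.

Part | A | x̄ᵢ | ȳᵢ | A·x̄ᵢ | A·ȳᵢ
plate | 13000.00 | 65.00 | 50.00 | 845000.00 | 650000.00
hole | -1254.00 | 53.50 | 35.00 | -67089.00 | -43890.00
Σ | 11746.00 |  |  | 777911.00 | 606110.00
x_c = 777911.00 / 11746.00 = 66.23 mm
y_c = 606110.00 / 11746.00 = 51.60 mm

x_c = 66.23 mm, y_c = 51.60 mm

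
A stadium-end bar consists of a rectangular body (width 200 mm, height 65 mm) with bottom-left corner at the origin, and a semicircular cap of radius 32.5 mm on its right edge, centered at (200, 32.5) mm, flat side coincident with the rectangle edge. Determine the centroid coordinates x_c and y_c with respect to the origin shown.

x_c = 112.88 mm, y_c = 32.50 mm

Part | A | x̄ᵢ | ȳᵢ | A·x̄ᵢ | A·ȳᵢ
rectangular body | 13000.00 | 100.00 | 32.50 | 1300000.00 | 422500.00
semicircular end | 1659.15 | 213.79 | 32.50 | 354716.14 | 53922.49
Σ | 14659.15 |  |  | 1654716.14 | 476422.49
x_c = 1654716.14 / 14659.15 = 112.88 mm
y_c = 476422.49 / 14659.15 = 32.50 mm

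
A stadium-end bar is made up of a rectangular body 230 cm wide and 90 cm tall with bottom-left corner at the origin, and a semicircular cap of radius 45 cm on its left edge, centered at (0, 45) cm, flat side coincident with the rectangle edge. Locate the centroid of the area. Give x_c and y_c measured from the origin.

rectangular body: A = 230 × 90 = 20700.00, centroid at (115.00, 45.00).
semicircular end: A = ½π·45² = 3180.86, centroid at (-19.10, 45.00).
ΣA = 23880.86 cm², ΣAx_c = 2319750.00 cm³, ΣAy_c = 1074638.82 cm³.
x_c = 2319750.00/23880.86 = 97.14 cm; y_c = 1074638.82/23880.86 = 45.00 cm.

x_c = 97.14 cm, y_c = 45.00 cm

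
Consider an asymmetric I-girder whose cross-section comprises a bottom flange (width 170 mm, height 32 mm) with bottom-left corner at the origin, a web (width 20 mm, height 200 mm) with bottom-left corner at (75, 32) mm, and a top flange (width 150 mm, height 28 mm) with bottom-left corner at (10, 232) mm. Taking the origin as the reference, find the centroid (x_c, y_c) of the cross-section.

x_c = 85.00 mm, y_c = 120.84 mm

bottom flange: A = 170 × 32 = 5440.00, centroid at (85.00, 16.00).
web: A = 20 × 200 = 4000.00, centroid at (85.00, 132.00).
top flange: A = 150 × 28 = 4200.00, centroid at (85.00, 246.00).
ΣA = 13640.00 mm²
ΣAx_c = (5440.00)(85.00) + (4000.00)(85.00) + (4200.00)(85.00) = 1159400.00 mm³
ΣAy_c = (5440.00)(16.00) + (4000.00)(132.00) + (4200.00)(246.00) = 1648240.00 mm³
x_c = 1159400.00 / 13640.00 = 85.00 mm
y_c = 1648240.00 / 13640.00 = 120.84 mm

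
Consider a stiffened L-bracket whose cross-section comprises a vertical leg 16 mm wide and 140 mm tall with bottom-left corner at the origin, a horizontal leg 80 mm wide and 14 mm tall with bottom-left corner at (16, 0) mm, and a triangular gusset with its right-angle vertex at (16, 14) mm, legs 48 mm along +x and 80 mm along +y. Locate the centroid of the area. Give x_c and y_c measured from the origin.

vertical leg: A = 16 × 140 = 2240.00, centroid at (8.00, 70.00).
horizontal leg: A = 80 × 14 = 1120.00, centroid at (56.00, 7.00).
gusset: A = ½·48·80 = 1920.00, centroid at (32.00, 40.67).
ΣA = 5280.00 mm²
ΣAx_c = (2240.00)(8.00) + (1120.00)(56.00) + (1920.00)(32.00) = 142080.00 mm³
ΣAy_c = (2240.00)(70.00) + (1120.00)(7.00) + (1920.00)(40.67) = 242720.00 mm³
x_c = 142080.00 / 5280.00 = 26.91 mm
y_c = 242720.00 / 5280.00 = 45.97 mm

x_c = 26.91 mm, y_c = 45.97 mm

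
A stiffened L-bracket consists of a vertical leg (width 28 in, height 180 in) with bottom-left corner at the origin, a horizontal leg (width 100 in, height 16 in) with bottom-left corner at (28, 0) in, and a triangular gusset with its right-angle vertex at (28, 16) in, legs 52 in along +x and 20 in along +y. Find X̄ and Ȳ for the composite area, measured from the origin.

X̄ = 30.58 in, Ȳ = 66.79 in

vertical leg: A = 28 × 180 = 5040.00, centroid at (14.00, 90.00).
horizontal leg: A = 100 × 16 = 1600.00, centroid at (78.00, 8.00).
gusset: A = ½·52·20 = 520.00, centroid at (45.33, 22.67).
ΣA = 7160.00 in²
ΣAX̄ = (5040.00)(14.00) + (1600.00)(78.00) + (520.00)(45.33) = 218933.33 in³
ΣAȲ = (5040.00)(90.00) + (1600.00)(8.00) + (520.00)(22.67) = 478186.67 in³
X̄ = 218933.33 / 7160.00 = 30.58 in
Ȳ = 478186.67 / 7160.00 = 66.79 in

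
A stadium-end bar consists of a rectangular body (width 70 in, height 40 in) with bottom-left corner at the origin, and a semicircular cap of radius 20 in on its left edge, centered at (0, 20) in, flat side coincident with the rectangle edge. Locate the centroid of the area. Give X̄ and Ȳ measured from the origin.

X̄ = 27.03 in, Ȳ = 20.00 in

rectangular body: A = 70 × 40 = 2800.00, centroid at (35.00, 20.00).
semicircular end: A = ½π·20² = 628.32, centroid at (-8.49, 20.00).
ΣA = 3428.32 in², ΣAX̄ = 92666.67 in³, ΣAȲ = 68566.37 in³.
X̄ = 92666.67/3428.32 = 27.03 in; Ȳ = 68566.37/3428.32 = 20.00 in.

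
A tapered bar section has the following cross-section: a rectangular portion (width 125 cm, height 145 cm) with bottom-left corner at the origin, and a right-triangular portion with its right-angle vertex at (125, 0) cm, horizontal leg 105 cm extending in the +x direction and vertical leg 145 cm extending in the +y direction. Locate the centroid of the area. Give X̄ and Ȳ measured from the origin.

X̄ = 91.34 cm, Ȳ = 65.35 cm

rectangular portion: A = 125 × 145 = 18125.00, centroid at (62.50, 72.50).
triangular portion: A = ½·105·145 = 7612.50, centroid at (160.00, 48.33).
ΣA = 25737.50 cm², ΣAX̄ = 2350812.50 cm³, ΣAȲ = 1682000.00 cm³.
X̄ = 2350812.50/25737.50 = 91.34 cm; Ȳ = 1682000.00/25737.50 = 65.35 cm.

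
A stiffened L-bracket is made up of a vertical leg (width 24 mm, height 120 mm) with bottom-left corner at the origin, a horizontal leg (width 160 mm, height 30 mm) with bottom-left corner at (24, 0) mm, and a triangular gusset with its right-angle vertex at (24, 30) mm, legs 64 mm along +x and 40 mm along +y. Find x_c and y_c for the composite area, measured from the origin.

vertical leg: A = 24 × 120 = 2880.00, centroid at (12.00, 60.00).
horizontal leg: A = 160 × 30 = 4800.00, centroid at (104.00, 15.00).
gusset: A = ½·64·40 = 1280.00, centroid at (45.33, 43.33).
ΣA = 8960.00 mm²
ΣAx_c = (2880.00)(12.00) + (4800.00)(104.00) + (1280.00)(45.33) = 591786.67 mm³
ΣAy_c = (2880.00)(60.00) + (4800.00)(15.00) + (1280.00)(43.33) = 300266.67 mm³
x_c = 591786.67 / 8960.00 = 66.05 mm
y_c = 300266.67 / 8960.00 = 33.51 mm

x_c = 66.05 mm, y_c = 33.51 mm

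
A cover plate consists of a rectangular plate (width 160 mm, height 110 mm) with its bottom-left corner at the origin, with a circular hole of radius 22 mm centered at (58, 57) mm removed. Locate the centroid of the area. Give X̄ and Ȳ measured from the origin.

plate: A = 160 × 110 = 17600.00, centroid at (80.00, 55.00).
hole: A = −π·22² = -1520.53, centroid at (58.00, 57.00).
ΣA = 16079.47 mm²
ΣAX̄ = (17600.00)(80.00) + (-1520.53)(58.00) = 1319809.21 mm³
ΣAȲ = (17600.00)(55.00) + (-1520.53)(57.00) = 881329.74 mm³
X̄ = 1319809.21 / 16079.47 = 82.08 mm
Ȳ = 881329.74 / 16079.47 = 54.81 mm

X̄ = 82.08 mm, Ȳ = 54.81 mm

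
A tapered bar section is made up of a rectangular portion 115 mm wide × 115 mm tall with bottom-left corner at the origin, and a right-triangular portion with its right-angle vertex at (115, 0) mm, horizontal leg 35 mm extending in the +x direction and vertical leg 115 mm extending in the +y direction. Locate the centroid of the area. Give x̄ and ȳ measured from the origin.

Part | A | x̄ᵢ | ȳᵢ | A·x̄ᵢ | A·ȳᵢ
rectangular portion | 13225.00 | 57.50 | 57.50 | 760437.50 | 760437.50
triangular portion | 2012.50 | 126.67 | 38.33 | 254916.67 | 77145.83
Σ | 15237.50 |  |  | 1015354.17 | 837583.33
x̄ = 1015354.17 / 15237.50 = 66.64 mm
ȳ = 837583.33 / 15237.50 = 54.97 mm

x̄ = 66.64 mm, ȳ = 54.97 mm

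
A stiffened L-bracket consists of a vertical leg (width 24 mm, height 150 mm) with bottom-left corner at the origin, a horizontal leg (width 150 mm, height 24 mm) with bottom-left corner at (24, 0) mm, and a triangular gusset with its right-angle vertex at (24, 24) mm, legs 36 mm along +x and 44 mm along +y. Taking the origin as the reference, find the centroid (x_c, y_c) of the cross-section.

Part | A | x̄ᵢ | ȳᵢ | A·x̄ᵢ | A·ȳᵢ
vertical leg | 3600.00 | 12.00 | 75.00 | 43200.00 | 270000.00
horizontal leg | 3600.00 | 99.00 | 12.00 | 356400.00 | 43200.00
gusset | 792.00 | 36.00 | 38.67 | 28512.00 | 30624.00
Σ | 7992.00 |  |  | 428112.00 | 343824.00
x_c = 428112.00 / 7992.00 = 53.57 mm
y_c = 343824.00 / 7992.00 = 43.02 mm

x_c = 53.57 mm, y_c = 43.02 mm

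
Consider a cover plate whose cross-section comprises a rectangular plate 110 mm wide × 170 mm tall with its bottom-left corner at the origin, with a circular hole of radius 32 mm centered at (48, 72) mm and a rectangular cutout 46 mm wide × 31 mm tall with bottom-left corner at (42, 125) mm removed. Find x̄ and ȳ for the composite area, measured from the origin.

plate: A = 110 × 170 = 18700.00, centroid at (55.00, 85.00).
hole 1: A = −π·32² = -3216.99, centroid at (48.00, 72.00).
hole 2: A = −(46 × 31) = -1426.00, centroid at (65.00, 140.50).
ΣA = 14057.01 mm²
ΣAx̄ = (18700.00)(55.00) + (-3216.99)(48.00) + (-1426.00)(65.00) = 781394.44 mm³
ΣAȳ = (18700.00)(85.00) + (-3216.99)(72.00) + (-1426.00)(140.50) = 1157523.66 mm³
x̄ = 781394.44 / 14057.01 = 55.59 mm
ȳ = 1157523.66 / 14057.01 = 82.34 mm

x̄ = 55.59 mm, ȳ = 82.34 mm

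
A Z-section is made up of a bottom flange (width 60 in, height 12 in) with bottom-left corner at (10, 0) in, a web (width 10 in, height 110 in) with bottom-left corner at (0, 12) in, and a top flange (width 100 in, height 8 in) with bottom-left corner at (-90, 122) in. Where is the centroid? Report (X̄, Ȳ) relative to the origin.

X̄ = 0.88 in, Ȳ = 68.25 in

Part | A | x̄ᵢ | ȳᵢ | A·x̄ᵢ | A·ȳᵢ
bottom flange | 720.00 | 40.00 | 6.00 | 28800.00 | 4320.00
web | 1100.00 | 5.00 | 67.00 | 5500.00 | 73700.00
top flange | 800.00 | -40.00 | 126.00 | -32000.00 | 100800.00
Σ | 2620.00 |  |  | 2300.00 | 178820.00
X̄ = 2300.00 / 2620.00 = 0.88 in
Ȳ = 178820.00 / 2620.00 = 68.25 in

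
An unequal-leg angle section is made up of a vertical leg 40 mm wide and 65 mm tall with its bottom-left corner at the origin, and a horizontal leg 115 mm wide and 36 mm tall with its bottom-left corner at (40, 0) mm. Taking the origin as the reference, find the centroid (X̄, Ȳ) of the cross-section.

X̄ = 67.60 mm, Ȳ = 23.59 mm

vertical leg: A = 40 × 65 = 2600.00, centroid at (20.00, 32.50).
horizontal leg: A = 115 × 36 = 4140.00, centroid at (97.50, 18.00).
ΣA = 6740.00 mm², ΣAX̄ = 455650.00 mm³, ΣAȲ = 159020.00 mm³.
X̄ = 455650.00/6740.00 = 67.60 mm; Ȳ = 159020.00/6740.00 = 23.59 mm.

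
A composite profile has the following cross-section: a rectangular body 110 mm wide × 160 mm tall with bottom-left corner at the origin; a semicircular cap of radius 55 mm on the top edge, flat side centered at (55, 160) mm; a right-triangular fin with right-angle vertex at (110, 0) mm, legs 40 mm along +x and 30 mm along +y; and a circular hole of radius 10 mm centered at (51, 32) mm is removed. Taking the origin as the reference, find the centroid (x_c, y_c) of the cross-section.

x_c = 56.87 mm, y_c = 100.50 mm

rectangular body: A = 110 × 160 = 17600.00, centroid at (55.00, 80.00).
semicircular top: A = ½π·55² = 4751.66, centroid at (55.00, 183.34).
triangular fin: A = ½·40·30 = 600.00, centroid at (123.33, 10.00).
hole: A = −π·10² = -314.16, centroid at (51.00, 32.00).
ΣA = 22637.50 mm², ΣAx_c = 1287319.12 mm³, ΣAy_c = 2275128.99 mm³.
x_c = 1287319.12/22637.50 = 56.87 mm; y_c = 2275128.99/22637.50 = 100.50 mm.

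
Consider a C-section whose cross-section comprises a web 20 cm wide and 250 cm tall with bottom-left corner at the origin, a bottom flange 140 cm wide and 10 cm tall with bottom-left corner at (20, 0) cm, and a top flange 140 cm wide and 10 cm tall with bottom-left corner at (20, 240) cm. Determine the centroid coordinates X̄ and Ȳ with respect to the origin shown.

Part | A | x̄ᵢ | ȳᵢ | A·x̄ᵢ | A·ȳᵢ
web | 5000.00 | 10.00 | 125.00 | 50000.00 | 625000.00
bottom flange | 1400.00 | 90.00 | 5.00 | 126000.00 | 7000.00
top flange | 1400.00 | 90.00 | 245.00 | 126000.00 | 343000.00
Σ | 7800.00 |  |  | 302000.00 | 975000.00
X̄ = 302000.00 / 7800.00 = 38.72 cm
Ȳ = 975000.00 / 7800.00 = 125.00 cm

X̄ = 38.72 cm, Ȳ = 125.00 cm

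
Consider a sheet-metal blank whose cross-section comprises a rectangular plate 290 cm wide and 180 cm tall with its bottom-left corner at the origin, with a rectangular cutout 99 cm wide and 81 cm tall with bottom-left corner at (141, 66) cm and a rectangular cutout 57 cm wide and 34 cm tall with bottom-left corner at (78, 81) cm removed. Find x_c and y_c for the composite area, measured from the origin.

Part | A | x̄ᵢ | ȳᵢ | A·x̄ᵢ | A·ȳᵢ
plate | 52200.00 | 145.00 | 90.00 | 7569000.00 | 4698000.00
hole 1 | -8019.00 | 190.50 | 106.50 | -1527619.50 | -854023.50
hole 2 | -1938.00 | 106.50 | 98.00 | -206397.00 | -189924.00
Σ | 42243.00 |  |  | 5834983.50 | 3654052.50
x_c = 5834983.50 / 42243.00 = 138.13 cm
y_c = 3654052.50 / 42243.00 = 86.50 cm

x_c = 138.13 cm, y_c = 86.50 cm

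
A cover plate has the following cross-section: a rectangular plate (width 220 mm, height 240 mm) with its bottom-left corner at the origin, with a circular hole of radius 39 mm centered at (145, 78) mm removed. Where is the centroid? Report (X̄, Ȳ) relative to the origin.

X̄ = 106.52 mm, Ȳ = 124.18 mm

Part | A | x̄ᵢ | ȳᵢ | A·x̄ᵢ | A·ȳᵢ
plate | 52800.00 | 110.00 | 120.00 | 5808000.00 | 6336000.00
hole | -4778.36 | 145.00 | 78.00 | -692862.55 | -372712.27
Σ | 48021.64 |  |  | 5115137.45 | 5963287.73
X̄ = 5115137.45 / 48021.64 = 106.52 mm
Ȳ = 5963287.73 / 48021.64 = 124.18 mm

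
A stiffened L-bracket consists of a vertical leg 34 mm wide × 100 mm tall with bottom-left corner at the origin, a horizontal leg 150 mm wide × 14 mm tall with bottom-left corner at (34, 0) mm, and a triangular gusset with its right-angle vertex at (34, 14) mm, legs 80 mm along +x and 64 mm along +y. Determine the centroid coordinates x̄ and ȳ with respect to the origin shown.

x̄ = 54.84 mm, ȳ = 34.14 mm

vertical leg: A = 34 × 100 = 3400.00, centroid at (17.00, 50.00).
horizontal leg: A = 150 × 14 = 2100.00, centroid at (109.00, 7.00).
gusset: A = ½·80·64 = 2560.00, centroid at (60.67, 35.33).
ΣA = 8060.00 mm², ΣAx̄ = 442006.67 mm³, ΣAȳ = 275153.33 mm³.
x̄ = 442006.67/8060.00 = 54.84 mm; ȳ = 275153.33/8060.00 = 34.14 mm.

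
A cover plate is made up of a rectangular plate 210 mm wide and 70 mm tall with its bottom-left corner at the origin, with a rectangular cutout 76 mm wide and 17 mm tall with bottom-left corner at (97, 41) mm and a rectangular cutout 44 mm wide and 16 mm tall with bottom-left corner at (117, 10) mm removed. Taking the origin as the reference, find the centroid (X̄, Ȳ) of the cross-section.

plate: A = 210 × 70 = 14700.00, centroid at (105.00, 35.00).
hole 1: A = −(76 × 17) = -1292.00, centroid at (135.00, 49.50).
hole 2: A = −(44 × 16) = -704.00, centroid at (139.00, 18.00).
ΣA = 12704.00 mm², ΣAX̄ = 1271224.00 mm³, ΣAȲ = 437874.00 mm³.
X̄ = 1271224.00/12704.00 = 100.06 mm; Ȳ = 437874.00/12704.00 = 34.47 mm.

X̄ = 100.06 mm, Ȳ = 34.47 mm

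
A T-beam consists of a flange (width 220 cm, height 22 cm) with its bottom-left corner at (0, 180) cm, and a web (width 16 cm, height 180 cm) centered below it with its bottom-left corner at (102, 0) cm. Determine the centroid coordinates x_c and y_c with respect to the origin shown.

web: A = 16 × 180 = 2880.00, centroid at (110.00, 90.00).
flange: A = 220 × 22 = 4840.00, centroid at (110.00, 191.00).
ΣA = 7720.00 cm², ΣAx_c = 849200.00 cm³, ΣAy_c = 1183640.00 cm³.
x_c = 849200.00/7720.00 = 110.00 cm; y_c = 1183640.00/7720.00 = 153.32 cm.

x_c = 110.00 cm, y_c = 153.32 cm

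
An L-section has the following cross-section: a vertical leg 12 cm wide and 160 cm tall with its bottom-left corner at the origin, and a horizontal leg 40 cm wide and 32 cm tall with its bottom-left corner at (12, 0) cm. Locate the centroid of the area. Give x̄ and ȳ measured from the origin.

Part | A | x̄ᵢ | ȳᵢ | A·x̄ᵢ | A·ȳᵢ
vertical leg | 1920.00 | 6.00 | 80.00 | 11520.00 | 153600.00
horizontal leg | 1280.00 | 32.00 | 16.00 | 40960.00 | 20480.00
Σ | 3200.00 |  |  | 52480.00 | 174080.00
x̄ = 52480.00 / 3200.00 = 16.40 cm
ȳ = 174080.00 / 3200.00 = 54.40 cm

x̄ = 16.40 cm, ȳ = 54.40 cm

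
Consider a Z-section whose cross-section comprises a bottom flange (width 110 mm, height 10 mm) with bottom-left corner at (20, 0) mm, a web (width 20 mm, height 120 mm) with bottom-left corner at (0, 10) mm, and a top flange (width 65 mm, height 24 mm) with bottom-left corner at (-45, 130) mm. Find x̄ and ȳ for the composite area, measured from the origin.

bottom flange: A = 110 × 10 = 1100.00, centroid at (75.00, 5.00).
web: A = 20 × 120 = 2400.00, centroid at (10.00, 70.00).
top flange: A = 65 × 24 = 1560.00, centroid at (-12.50, 142.00).
ΣA = 5060.00 mm², ΣAx̄ = 87000.00 mm³, ΣAȳ = 395020.00 mm³.
x̄ = 87000.00/5060.00 = 17.19 mm; ȳ = 395020.00/5060.00 = 78.07 mm.

x̄ = 17.19 mm, ȳ = 78.07 mm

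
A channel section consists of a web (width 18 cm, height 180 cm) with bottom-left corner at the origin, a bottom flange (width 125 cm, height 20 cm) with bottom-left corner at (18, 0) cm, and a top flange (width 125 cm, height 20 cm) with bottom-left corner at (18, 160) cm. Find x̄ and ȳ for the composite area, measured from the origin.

x̄ = 52.39 cm, ȳ = 90.00 cm

Part | A | x̄ᵢ | ȳᵢ | A·x̄ᵢ | A·ȳᵢ
web | 3240.00 | 9.00 | 90.00 | 29160.00 | 291600.00
bottom flange | 2500.00 | 80.50 | 10.00 | 201250.00 | 25000.00
top flange | 2500.00 | 80.50 | 170.00 | 201250.00 | 425000.00
Σ | 8240.00 |  |  | 431660.00 | 741600.00
x̄ = 431660.00 / 8240.00 = 52.39 cm
ȳ = 741600.00 / 8240.00 = 90.00 cm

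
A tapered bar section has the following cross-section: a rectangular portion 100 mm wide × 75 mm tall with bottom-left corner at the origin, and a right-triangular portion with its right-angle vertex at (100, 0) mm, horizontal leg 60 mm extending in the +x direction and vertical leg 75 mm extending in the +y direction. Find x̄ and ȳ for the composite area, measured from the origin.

rectangular portion: A = 100 × 75 = 7500.00, centroid at (50.00, 37.50).
triangular portion: A = ½·60·75 = 2250.00, centroid at (120.00, 25.00).
ΣA = 9750.00 mm², ΣAx̄ = 645000.00 mm³, ΣAȳ = 337500.00 mm³.
x̄ = 645000.00/9750.00 = 66.15 mm; ȳ = 337500.00/9750.00 = 34.62 mm.

x̄ = 66.15 mm, ȳ = 34.62 mm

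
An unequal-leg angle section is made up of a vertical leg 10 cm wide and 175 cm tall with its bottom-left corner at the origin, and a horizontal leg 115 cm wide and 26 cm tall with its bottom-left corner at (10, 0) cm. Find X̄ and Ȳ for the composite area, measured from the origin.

vertical leg: A = 10 × 175 = 1750.00, centroid at (5.00, 87.50).
horizontal leg: A = 115 × 26 = 2990.00, centroid at (67.50, 13.00).
ΣA = 4740.00 cm², ΣAX̄ = 210575.00 cm³, ΣAȲ = 191995.00 cm³.
X̄ = 210575.00/4740.00 = 44.43 cm; Ȳ = 191995.00/4740.00 = 40.51 cm.

X̄ = 44.43 cm, Ȳ = 40.51 cm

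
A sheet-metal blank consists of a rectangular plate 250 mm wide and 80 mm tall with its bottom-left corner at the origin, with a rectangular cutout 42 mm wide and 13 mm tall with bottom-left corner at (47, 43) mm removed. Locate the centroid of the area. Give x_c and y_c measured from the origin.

x_c = 126.60 mm, y_c = 39.73 mm

plate: A = 250 × 80 = 20000.00, centroid at (125.00, 40.00).
hole: A = −(42 × 13) = -546.00, centroid at (68.00, 49.50).
ΣA = 19454.00 mm², ΣAx_c = 2462872.00 mm³, ΣAy_c = 772973.00 mm³.
x_c = 2462872.00/19454.00 = 126.60 mm; y_c = 772973.00/19454.00 = 39.73 mm.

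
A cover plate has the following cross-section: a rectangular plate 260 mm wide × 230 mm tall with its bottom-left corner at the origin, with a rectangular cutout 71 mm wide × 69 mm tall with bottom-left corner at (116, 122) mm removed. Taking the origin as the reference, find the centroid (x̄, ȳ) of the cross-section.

x̄ = 128.08 mm, ȳ = 111.30 mm

plate: A = 260 × 230 = 59800.00, centroid at (130.00, 115.00).
hole: A = −(71 × 69) = -4899.00, centroid at (151.50, 156.50).
ΣA = 54901.00 mm²
ΣAx̄ = (59800.00)(130.00) + (-4899.00)(151.50) = 7031801.50 mm³
ΣAȳ = (59800.00)(115.00) + (-4899.00)(156.50) = 6110306.50 mm³
x̄ = 7031801.50 / 54901.00 = 128.08 mm
ȳ = 6110306.50 / 54901.00 = 111.30 mm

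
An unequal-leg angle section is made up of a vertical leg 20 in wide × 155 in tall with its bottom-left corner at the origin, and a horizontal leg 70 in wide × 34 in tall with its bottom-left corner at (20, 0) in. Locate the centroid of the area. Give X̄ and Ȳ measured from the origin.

X̄ = 29.54 in, Ȳ = 51.22 in

vertical leg: A = 20 × 155 = 3100.00, centroid at (10.00, 77.50).
horizontal leg: A = 70 × 34 = 2380.00, centroid at (55.00, 17.00).
ΣA = 5480.00 in²
ΣAX̄ = (3100.00)(10.00) + (2380.00)(55.00) = 161900.00 in³
ΣAȲ = (3100.00)(77.50) + (2380.00)(17.00) = 280710.00 in³
X̄ = 161900.00 / 5480.00 = 29.54 in
Ȳ = 280710.00 / 5480.00 = 51.22 in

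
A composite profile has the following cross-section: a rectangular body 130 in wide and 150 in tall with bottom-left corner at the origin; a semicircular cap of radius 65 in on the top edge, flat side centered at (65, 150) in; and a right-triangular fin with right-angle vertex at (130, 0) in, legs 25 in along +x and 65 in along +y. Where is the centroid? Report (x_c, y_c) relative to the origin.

x_c = 67.21 in, y_c = 98.66 in

rectangular body: A = 130 × 150 = 19500.00, centroid at (65.00, 75.00).
semicircular top: A = ½π·65² = 6636.61, centroid at (65.00, 177.59).
triangular fin: A = ½·25·65 = 812.50, centroid at (138.33, 21.67).
ΣA = 26949.11 in²
ΣAx_c = (19500.00)(65.00) + (6636.61)(65.00) + (812.50)(138.33) = 1811275.77 in³
ΣAy_c = (19500.00)(75.00) + (6636.61)(177.59) + (812.50)(21.67) = 2658679.67 in³
x_c = 1811275.77 / 26949.11 = 67.21 in
y_c = 2658679.67 / 26949.11 = 98.66 in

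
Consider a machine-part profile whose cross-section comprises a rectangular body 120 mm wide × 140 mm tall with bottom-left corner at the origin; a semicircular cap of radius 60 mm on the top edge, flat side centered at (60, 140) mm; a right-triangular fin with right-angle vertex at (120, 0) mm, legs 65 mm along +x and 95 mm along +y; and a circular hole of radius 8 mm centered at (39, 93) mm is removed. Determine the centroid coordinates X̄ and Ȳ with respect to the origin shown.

X̄ = 70.12 mm, Ȳ = 86.45 mm

Part | A | x̄ᵢ | ȳᵢ | A·x̄ᵢ | A·ȳᵢ
rectangular body | 16800.00 | 60.00 | 70.00 | 1008000.00 | 1176000.00
semicircular top | 5654.87 | 60.00 | 165.46 | 339292.01 | 935681.35
triangular fin | 3087.50 | 141.67 | 31.67 | 437395.83 | 97770.83
hole | -201.06 | 39.00 | 93.00 | -7841.42 | -18698.76
Σ | 25341.30 |  |  | 1776846.42 | 2190753.42
X̄ = 1776846.42 / 25341.30 = 70.12 mm
Ȳ = 2190753.42 / 25341.30 = 86.45 mm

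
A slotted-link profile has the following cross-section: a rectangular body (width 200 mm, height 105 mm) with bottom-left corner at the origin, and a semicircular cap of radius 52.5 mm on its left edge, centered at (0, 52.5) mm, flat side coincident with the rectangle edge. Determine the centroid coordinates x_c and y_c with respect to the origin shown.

rectangular body: A = 200 × 105 = 21000.00, centroid at (100.00, 52.50).
semicircular end: A = ½π·52.5² = 4329.51, centroid at (-22.28, 52.50).
ΣA = 25329.51 mm², ΣAx_c = 2003531.25 mm³, ΣAy_c = 1329799.14 mm³.
x_c = 2003531.25/25329.51 = 79.10 mm; y_c = 1329799.14/25329.51 = 52.50 mm.

x_c = 79.10 mm, y_c = 52.50 mm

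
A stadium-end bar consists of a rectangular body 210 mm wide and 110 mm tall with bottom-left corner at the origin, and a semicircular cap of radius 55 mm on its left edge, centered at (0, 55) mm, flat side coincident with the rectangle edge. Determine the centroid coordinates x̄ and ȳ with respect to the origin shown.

x̄ = 83.10 mm, ȳ = 55.00 mm

Part | A | x̄ᵢ | ȳᵢ | A·x̄ᵢ | A·ȳᵢ
rectangular body | 23100.00 | 105.00 | 55.00 | 2425500.00 | 1270500.00
semicircular end | 4751.66 | -23.34 | 55.00 | -110916.67 | 261341.24
Σ | 27851.66 |  |  | 2314583.33 | 1531841.24
x̄ = 2314583.33 / 27851.66 = 83.10 mm
ȳ = 1531841.24 / 27851.66 = 55.00 mm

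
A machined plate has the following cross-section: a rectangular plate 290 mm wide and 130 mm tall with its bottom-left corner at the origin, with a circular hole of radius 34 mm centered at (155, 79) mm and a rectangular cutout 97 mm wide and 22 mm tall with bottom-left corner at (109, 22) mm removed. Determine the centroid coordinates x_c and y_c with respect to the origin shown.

x_c = 143.03 mm, y_c = 65.55 mm

plate: A = 290 × 130 = 37700.00, centroid at (145.00, 65.00).
hole 1: A = −π·34² = -3631.68, centroid at (155.00, 79.00).
hole 2: A = −(97 × 22) = -2134.00, centroid at (157.50, 33.00).
ΣA = 31934.32 mm²
ΣAx_c = (37700.00)(145.00) + (-3631.68)(155.00) + (-2134.00)(157.50) = 4567484.43 mm³
ΣAy_c = (37700.00)(65.00) + (-3631.68)(79.00) + (-2134.00)(33.00) = 2093175.19 mm³
x_c = 4567484.43 / 31934.32 = 143.03 mm
y_c = 2093175.19 / 31934.32 = 65.55 mm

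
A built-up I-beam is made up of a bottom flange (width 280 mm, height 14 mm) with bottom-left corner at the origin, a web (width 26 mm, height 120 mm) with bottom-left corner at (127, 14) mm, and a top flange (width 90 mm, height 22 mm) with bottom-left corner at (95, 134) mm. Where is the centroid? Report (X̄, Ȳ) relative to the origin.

X̄ = 140.00 mm, Ȳ = 60.47 mm

bottom flange: A = 280 × 14 = 3920.00, centroid at (140.00, 7.00).
web: A = 26 × 120 = 3120.00, centroid at (140.00, 74.00).
top flange: A = 90 × 22 = 1980.00, centroid at (140.00, 145.00).
ΣA = 9020.00 mm², ΣAX̄ = 1262800.00 mm³, ΣAȲ = 545420.00 mm³.
X̄ = 1262800.00/9020.00 = 140.00 mm; Ȳ = 545420.00/9020.00 = 60.47 mm.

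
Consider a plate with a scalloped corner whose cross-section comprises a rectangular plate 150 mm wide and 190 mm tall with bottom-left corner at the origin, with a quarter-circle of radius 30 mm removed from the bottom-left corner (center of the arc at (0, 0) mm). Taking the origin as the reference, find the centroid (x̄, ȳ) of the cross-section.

x̄ = 76.58 mm, ȳ = 97.09 mm

plate: A = 150 × 190 = 28500.00, centroid at (75.00, 95.00).
removed quarter-circle: A = −¼π·30² = -706.86, centroid at (12.73, 12.73).
ΣA = 27793.14 mm²
ΣAx̄ = (28500.00)(75.00) + (-706.86)(12.73) = 2128500.00 mm³
ΣAȳ = (28500.00)(95.00) + (-706.86)(12.73) = 2698500.00 mm³
x̄ = 2128500.00 / 27793.14 = 76.58 mm
ȳ = 2698500.00 / 27793.14 = 97.09 mm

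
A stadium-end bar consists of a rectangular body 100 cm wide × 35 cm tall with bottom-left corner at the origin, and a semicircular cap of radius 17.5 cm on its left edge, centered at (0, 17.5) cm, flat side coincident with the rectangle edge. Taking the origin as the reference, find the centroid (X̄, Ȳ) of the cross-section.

X̄ = 43.06 cm, Ȳ = 17.50 cm

rectangular body: A = 100 × 35 = 3500.00, centroid at (50.00, 17.50).
semicircular end: A = ½π·17.5² = 481.06, centroid at (-7.43, 17.50).
ΣA = 3981.06 cm²
ΣAX̄ = (3500.00)(50.00) + (481.06)(-7.43) = 171427.08 cm³
ΣAȲ = (3500.00)(17.50) + (481.06)(17.50) = 69668.49 cm³
X̄ = 171427.08 / 3981.06 = 43.06 cm
Ȳ = 69668.49 / 3981.06 = 17.50 cm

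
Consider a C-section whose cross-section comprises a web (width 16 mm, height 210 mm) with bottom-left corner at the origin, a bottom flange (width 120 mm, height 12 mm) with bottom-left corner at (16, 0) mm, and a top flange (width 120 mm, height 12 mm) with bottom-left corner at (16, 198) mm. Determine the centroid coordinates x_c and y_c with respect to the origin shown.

x_c = 39.38 mm, y_c = 105.00 mm

web: A = 16 × 210 = 3360.00, centroid at (8.00, 105.00).
bottom flange: A = 120 × 12 = 1440.00, centroid at (76.00, 6.00).
top flange: A = 120 × 12 = 1440.00, centroid at (76.00, 204.00).
ΣA = 6240.00 mm²
ΣAx_c = (3360.00)(8.00) + (1440.00)(76.00) + (1440.00)(76.00) = 245760.00 mm³
ΣAy_c = (3360.00)(105.00) + (1440.00)(6.00) + (1440.00)(204.00) = 655200.00 mm³
x_c = 245760.00 / 6240.00 = 39.38 mm
y_c = 655200.00 / 6240.00 = 105.00 mm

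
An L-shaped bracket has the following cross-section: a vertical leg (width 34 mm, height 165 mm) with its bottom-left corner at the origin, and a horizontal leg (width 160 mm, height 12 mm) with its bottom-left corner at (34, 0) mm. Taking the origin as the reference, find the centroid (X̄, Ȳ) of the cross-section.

vertical leg: A = 34 × 165 = 5610.00, centroid at (17.00, 82.50).
horizontal leg: A = 160 × 12 = 1920.00, centroid at (114.00, 6.00).
ΣA = 7530.00 mm²
ΣAX̄ = (5610.00)(17.00) + (1920.00)(114.00) = 314250.00 mm³
ΣAȲ = (5610.00)(82.50) + (1920.00)(6.00) = 474345.00 mm³
X̄ = 314250.00 / 7530.00 = 41.73 mm
Ȳ = 474345.00 / 7530.00 = 62.99 mm

X̄ = 41.73 mm, Ȳ = 62.99 mm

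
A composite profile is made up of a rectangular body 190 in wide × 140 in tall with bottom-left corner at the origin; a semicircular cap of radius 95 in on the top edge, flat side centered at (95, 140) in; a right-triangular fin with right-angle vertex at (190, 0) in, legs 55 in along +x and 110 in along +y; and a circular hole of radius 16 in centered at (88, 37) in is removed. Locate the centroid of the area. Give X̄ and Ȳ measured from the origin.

X̄ = 103.10 in, Ȳ = 104.65 in

Part | A | x̄ᵢ | ȳᵢ | A·x̄ᵢ | A·ȳᵢ
rectangular body | 26600.00 | 95.00 | 70.00 | 2527000.00 | 1862000.00
semicircular top | 14176.44 | 95.00 | 180.32 | 1346761.50 | 2556284.49
triangular fin | 3025.00 | 208.33 | 36.67 | 630208.33 | 110916.67
hole | -804.25 | 88.00 | 37.00 | -70773.80 | -29757.17
Σ | 42997.19 |  |  | 4433196.03 | 4499443.99
X̄ = 4433196.03 / 42997.19 = 103.10 in
Ȳ = 4499443.99 / 42997.19 = 104.65 in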